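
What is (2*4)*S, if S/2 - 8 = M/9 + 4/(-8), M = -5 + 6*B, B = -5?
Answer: 520/9 ≈ 57.778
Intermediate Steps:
M = -35 (M = -5 + 6*(-5) = -5 - 30 = -35)
S = 65/9 (S = 16 + 2*(-35/9 + 4/(-8)) = 16 + 2*(-35*⅑ + 4*(-⅛)) = 16 + 2*(-35/9 - ½) = 16 + 2*(-79/18) = 16 - 79/9 = 65/9 ≈ 7.2222)
(2*4)*S = (2*4)*(65/9) = 8*(65/9) = 520/9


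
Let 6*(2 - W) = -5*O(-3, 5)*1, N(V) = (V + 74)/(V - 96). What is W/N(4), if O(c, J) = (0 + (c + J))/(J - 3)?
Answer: -391/117 ≈ -3.3419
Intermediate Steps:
O(c, J) = (J + c)/(-3 + J) (O(c, J) = (0 + (J + c))/(-3 + J) = (J + c)/(-3 + J))
N(V) = (74 + V)/(-96 + V)
W = 17/6 (W = 2 - (-5*(5 - 3)/(-3 + 5))/6 = 2 - (-5*2/2)/6 = 2 - (-5*1)/6 = 2 - (-5)/6 = 2 - ⅙*(-5) = 2 + ⅚ = 17/6 ≈ 2.8333)
W/N(4) = 17/(6*(((74 + 4)/(-96 + 4)))) = 17/(6*((78/(-92)))) = 17/(6*((-1/92*78))) = 17/(6*(-39/46)) = (17/6)*(-46/39) = -391/117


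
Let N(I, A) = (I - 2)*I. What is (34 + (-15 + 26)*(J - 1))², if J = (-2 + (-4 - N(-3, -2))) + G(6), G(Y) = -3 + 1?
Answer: 52900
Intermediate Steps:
N(I, A) = I*(-2 + I) (N(I, A) = (-2 + I)*I = I*(-2 + I))
G(Y) = -2
J = -23 (J = (-2 + (-4 - (-3)*(-2 - 3))) - 2 = (-2 + (-4 - (-3)*(-5))) - 2 = (-2 + (-4 - 1*15)) - 2 = (-2 + (-4 - 15)) - 2 = (-2 - 19) - 2 = -21 - 2 = -23)
(34 + (-15 + 26)*(J - 1))² = (34 + (-15 + 26)*(-23 - 1))² = (34 + 11*(-24))² = (34 - 264)² = (-230)² = 52900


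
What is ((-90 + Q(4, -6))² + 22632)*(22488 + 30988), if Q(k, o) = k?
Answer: 1605777328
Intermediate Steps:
((-90 + Q(4, -6))² + 22632)*(22488 + 30988) = ((-90 + 4)² + 22632)*(22488 + 30988) = ((-86)² + 22632)*53476 = (7396 + 22632)*53476 = 30028*53476 = 1605777328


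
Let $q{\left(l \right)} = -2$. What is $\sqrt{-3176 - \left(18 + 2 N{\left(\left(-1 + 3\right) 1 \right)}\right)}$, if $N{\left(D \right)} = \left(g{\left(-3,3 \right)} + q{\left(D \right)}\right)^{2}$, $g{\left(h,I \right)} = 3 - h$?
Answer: $i \sqrt{3226} \approx 56.798 i$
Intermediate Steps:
$N{\left(D \right)} = 16$ ($N{\left(D \right)} = \left(\left(3 - -3\right) - 2\right)^{2} = \left(\left(3 + 3\right) - 2\right)^{2} = \left(6 - 2\right)^{2} = 4^{2} = 16$)
$\sqrt{-3176 - \left(18 + 2 N{\left(\left(-1 + 3\right) 1 \right)}\right)} = \sqrt{-3176 - 50} = \sqrt{-3226} = i \sqrt{3226}$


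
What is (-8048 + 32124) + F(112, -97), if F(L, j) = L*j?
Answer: 13212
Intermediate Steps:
(-8048 + 32124) + F(112, -97) = (-8048 + 32124) + 112*(-97) = 24076 - 10864 = 13212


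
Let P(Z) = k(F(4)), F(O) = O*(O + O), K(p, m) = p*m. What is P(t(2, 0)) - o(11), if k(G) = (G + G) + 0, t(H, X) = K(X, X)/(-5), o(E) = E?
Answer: 53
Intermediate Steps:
K(p, m) = m*p
F(O) = 2*O**2 (F(O) = O*(2*O) = 2*O**2)
t(H, X) = -X**2/5 (t(H, X) = (X*X)/(-5) = X**2*(-1/5) = -X**2/5)
k(G) = 2*G (k(G) = 2*G + 0 = 2*G)
P(Z) = 64 (P(Z) = 2*(2*4**2) = 2*(2*16) = 2*32 = 64)
P(t(2, 0)) - o(11) = 64 - 1*11 = 64 - 11 = 53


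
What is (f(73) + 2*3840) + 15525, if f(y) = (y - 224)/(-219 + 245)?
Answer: 603179/26 ≈ 23199.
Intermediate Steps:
f(y) = -112/13 + y/26 (f(y) = (-224 + y)/26 = (-224 + y)*(1/26) = -112/13 + y/26)
(f(73) + 2*3840) + 15525 = ((-112/13 + (1/26)*73) + 2*3840) + 15525 = ((-112/13 + 73/26) + 7680) + 15525 = (-151/26 + 7680) + 15525 = 199529/26 + 15525 = 603179/26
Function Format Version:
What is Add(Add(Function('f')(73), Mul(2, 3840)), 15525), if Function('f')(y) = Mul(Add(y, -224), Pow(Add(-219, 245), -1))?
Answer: Rational(603179, 26) ≈ 23199.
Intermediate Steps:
Function('f')(y) = Add(Rational(-112, 13), Mul(Rational(1, 26), y)) (Function('f')(y) = Mul(Add(-224, y), Pow(26, -1)) = Mul(Add(-224, y), Rational(1, 26)) = Add(Rational(-112, 13), Mul(Rational(1, 26), y)))
Add(Add(Function('f')(73), Mul(2, 3840)), 15525) = Add(Add(Add(Rational(-112, 13), Mul(Rational(1, 26), 73)), Mul(2, 3840)), 15525) = Add(Add(Add(Rational(-112, 13), Rational(73, 26)), 7680), 15525) = Add(Add(Rational(-151, 26), 7680), 15525) = Add(Rational(199529, 26), 15525) = Rational(603179, 26)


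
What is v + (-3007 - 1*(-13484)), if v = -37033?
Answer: -26556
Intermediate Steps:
v + (-3007 - 1*(-13484)) = -37033 + (-3007 - 1*(-13484)) = -37033 + (-3007 + 13484) = -37033 + 10477 = -26556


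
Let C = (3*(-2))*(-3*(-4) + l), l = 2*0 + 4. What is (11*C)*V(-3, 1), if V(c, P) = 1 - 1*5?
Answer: 4224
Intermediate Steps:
V(c, P) = -4 (V(c, P) = 1 - 5 = -4)
l = 4 (l = 0 + 4 = 4)
C = -96 (C = (3*(-2))*(-3*(-4) + 4) = -6*(12 + 4) = -6*16 = -96)
(11*C)*V(-3, 1) = (11*(-96))*(-4) = -1056*(-4) = 4224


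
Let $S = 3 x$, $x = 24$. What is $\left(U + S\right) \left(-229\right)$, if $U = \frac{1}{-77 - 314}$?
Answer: $- \frac{6446579}{391} \approx -16487.0$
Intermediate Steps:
$S = 72$ ($S = 3 \cdot 24 = 72$)
$U = - \frac{1}{391}$ ($U = \frac{1}{-391} = - \frac{1}{391} \approx -0.0025575$)
$\left(U + S\right) \left(-229\right) = \left(- \frac{1}{391} + 72\right) \left(-229\right) = \frac{28151}{391} \left(-229\right) = - \frac{6446579}{391}$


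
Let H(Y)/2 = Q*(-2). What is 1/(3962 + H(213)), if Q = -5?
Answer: 1/3982 ≈ 0.00025113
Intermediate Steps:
H(Y) = 20 (H(Y) = 2*(-5*(-2)) = 2*10 = 20)
1/(3962 + H(213)) = 1/(3962 + 20) = 1/3982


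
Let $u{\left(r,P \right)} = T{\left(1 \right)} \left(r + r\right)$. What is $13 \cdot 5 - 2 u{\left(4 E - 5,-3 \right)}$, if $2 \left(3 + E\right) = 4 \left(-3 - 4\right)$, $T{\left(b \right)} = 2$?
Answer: $649$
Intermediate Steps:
$E = -17$ ($E = -3 + \frac{4 \left(-3 - 4\right)}{2} = -3 + \frac{4 \left(-7\right)}{2} = -3 + \frac{1}{2} \left(-28\right) = -3 - 14 = -17$)
$u{\left(r,P \right)} = 4 r$ ($u{\left(r,P \right)} = 2 \left(r + r\right) = 2 \cdot 2 r = 4 r$)
$13 \cdot 5 - 2 u{\left(4 E - 5,-3 \right)} = 13 \cdot 5 - 2 \cdot 4 \left(4 \left(-17\right) - 5\right) = 65 - 2 \cdot 4 \left(-68 - 5\right) = 65 - 2 \cdot 4 \left(-73\right) = 65 - -584 = 65 + 584 = 649$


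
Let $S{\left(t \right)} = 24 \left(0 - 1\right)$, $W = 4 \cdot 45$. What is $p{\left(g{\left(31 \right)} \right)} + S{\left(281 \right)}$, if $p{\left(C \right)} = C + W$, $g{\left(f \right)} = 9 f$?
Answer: $435$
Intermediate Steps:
$W = 180$
$p{\left(C \right)} = 180 + C$ ($p{\left(C \right)} = C + 180 = 180 + C$)
$S{\left(t \right)} = -24$ ($S{\left(t \right)} = 24 \left(-1\right) = -24$)
$p{\left(g{\left(31 \right)} \right)} + S{\left(281 \right)} = \left(180 + 9 \cdot 31\right) - 24 = \left(180 + 279\right) - 24 = 459 - 24 = 435$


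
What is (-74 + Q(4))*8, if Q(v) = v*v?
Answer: -464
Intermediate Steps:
Q(v) = v²
(-74 + Q(4))*8 = (-74 + 4²)*8 = (-74 + 16)*8 = -58*8 = -464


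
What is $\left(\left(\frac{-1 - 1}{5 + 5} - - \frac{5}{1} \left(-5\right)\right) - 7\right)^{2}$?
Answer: $\frac{25921}{25} \approx 1036.8$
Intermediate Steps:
$\left(\left(\frac{-1 - 1}{5 + 5} - - \frac{5}{1} \left(-5\right)\right) - 7\right)^{2} = \left(\left(- \frac{2}{10} - - 5 \cdot 1 \left(-5\right)\right) - 7\right)^{2} = \left(\left(\left(-2\right) \frac{1}{10} - \left(-1\right) 5 \left(-5\right)\right) - 7\right)^{2} = \left(\left(- \frac{1}{5} - \left(-5\right) \left(-5\right)\right) - 7\right)^{2} = \left(\left(- \frac{1}{5} - 25\right) - 7\right)^{2} = \left(- \frac{126}{5} - 7\right)^{2} = \left(- \frac{161}{5}\right)^{2} = \frac{25921}{25}$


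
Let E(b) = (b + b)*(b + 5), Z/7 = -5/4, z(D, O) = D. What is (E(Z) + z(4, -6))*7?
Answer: 3899/8 ≈ 487.38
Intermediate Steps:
Z = -35/4 (Z = 7*(-5/4) = -35/4 ≈ -8.7500)
E(b) = 2*b*(5 + b) (E(b) = (2*b)*(5 + b) = 2*b*(5 + b))
(E(Z) + z(4, -6))*7 = (2*(-35/4)*(5 - 35/4) + 4)*7 = (2*(-35/4)*(-15/4) + 4)*7 = (525/8 + 4)*7 = (557/8)*7 = 3899/8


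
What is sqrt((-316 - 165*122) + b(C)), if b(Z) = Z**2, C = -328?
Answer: 3*sqrt(9682) ≈ 295.19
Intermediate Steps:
sqrt((-316 - 165*122) + b(C)) = sqrt((-316 - 165*122) + (-328)**2) = sqrt((-316 - 20130) + 107584) = sqrt(-20446 + 107584) = sqrt(87138) = 3*sqrt(9682)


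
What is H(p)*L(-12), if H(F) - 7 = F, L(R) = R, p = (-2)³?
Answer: 12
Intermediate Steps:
p = -8
H(F) = 7 + F
H(p)*L(-12) = (7 - 8)*(-12) = -1*(-12) = 12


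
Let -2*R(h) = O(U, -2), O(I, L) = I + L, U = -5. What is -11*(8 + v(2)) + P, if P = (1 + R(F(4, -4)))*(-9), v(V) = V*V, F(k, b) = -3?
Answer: -345/2 ≈ -172.50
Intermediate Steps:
v(V) = V**2
R(h) = 7/2 (R(h) = -(-5 - 2)/2 = -1/2*(-7) = 7/2)
P = -81/2 (P = (1 + 7/2)*(-9) = (9/2)*(-9) = -81/2 ≈ -40.500)
-11*(8 + v(2)) + P = -11*(8 + 2**2) - 81/2 = -11*(8 + 4) - 81/2 = -11*12 - 81/2 = -132 - 81/2 = -345/2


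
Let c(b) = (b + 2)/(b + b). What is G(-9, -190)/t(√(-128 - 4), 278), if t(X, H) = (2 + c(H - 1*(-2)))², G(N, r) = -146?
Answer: -11446400/491401 ≈ -23.293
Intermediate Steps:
c(b) = (2 + b)/(2*b) (c(b) = (2 + b)/((2*b)) = (2 + b)*(1/(2*b)) = (2 + b)/(2*b))
t(X, H) = (2 + (4 + H)/(2*(2 + H)))² (t(X, H) = (2 + (2 + (H - 1*(-2)))/(2*(H - 1*(-2))))² = (2 + (2 + (H + 2))/(2*(H + 2)))² = (2 + (2 + (2 + H))/(2*(2 + H)))² = (2 + (4 + H)/(2*(2 + H)))²)
G(-9, -190)/t(√(-128 - 4), 278) = -146*4*(2 + 278)²/(12 + 5*278)² = -146*313600/(12 + 1390)² = -146/((¼)*(1/78400)*1402²) = -146/((¼)*(1/78400)*1965604) = -146/491401/78400 = -146*78400/491401 = -11446400/491401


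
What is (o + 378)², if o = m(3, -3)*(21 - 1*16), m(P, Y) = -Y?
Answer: 154449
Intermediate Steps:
o = 15 (o = (-1*(-3))*(21 - 1*16) = 3*(21 - 16) = 3*5 = 15)
(o + 378)² = (15 + 378)² = 393² = 154449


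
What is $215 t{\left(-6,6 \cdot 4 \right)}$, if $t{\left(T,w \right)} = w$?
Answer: $5160$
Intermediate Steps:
$215 t{\left(-6,6 \cdot 4 \right)} = 215 \cdot 6 \cdot 4 = 215 \cdot 24 = 5160$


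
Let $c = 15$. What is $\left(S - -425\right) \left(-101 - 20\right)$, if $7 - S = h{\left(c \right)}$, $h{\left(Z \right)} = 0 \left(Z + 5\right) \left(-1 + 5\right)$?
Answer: $-52272$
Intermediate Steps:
$h{\left(Z \right)} = 0$ ($h{\left(Z \right)} = 0 \left(5 + Z\right) 4 = 0 \cdot 4 = 0$)
$S = 7$ ($S = 7 - 0 = 7 + 0 = 7$)
$\left(S - -425\right) \left(-101 - 20\right) = \left(7 - -425\right) \left(-101 - 20\right) = \left(7 + 425\right) \left(-101 - 20\right) = 432 \left(-101 - 20\right) = 432 \left(-121\right) = -52272$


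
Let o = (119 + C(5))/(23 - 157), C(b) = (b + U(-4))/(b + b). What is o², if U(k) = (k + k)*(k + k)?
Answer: 1585081/1795600 ≈ 0.88276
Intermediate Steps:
U(k) = 4*k² (U(k) = (2*k)*(2*k) = 4*k²)
C(b) = (64 + b)/(2*b) (C(b) = (b + 4*(-4)²)/(b + b) = (b + 4*16)/((2*b)) = (b + 64)*(1/(2*b)) = (64 + b)*(1/(2*b)) = (64 + b)/(2*b))
o = -1259/1340 (o = (119 + (½)*(64 + 5)/5)/(23 - 157) = (119 + (½)*(⅕)*69)/(-134) = (119 + 69/10)*(-1/134) = (1259/10)*(-1/134) = -1259/1340 ≈ -0.93955)
o² = (-1259/1340)² = 1585081/1795600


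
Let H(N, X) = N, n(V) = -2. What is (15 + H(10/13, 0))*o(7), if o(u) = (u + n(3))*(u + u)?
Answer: 14350/13 ≈ 1103.8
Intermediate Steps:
o(u) = 2*u*(-2 + u) (o(u) = (u - 2)*(u + u) = (-2 + u)*(2*u) = 2*u*(-2 + u))
(15 + H(10/13, 0))*o(7) = (15 + 10/13)*(2*7*(-2 + 7)) = (15 + 10*(1/13))*(2*7*5) = (15 + 10/13)*70 = (205/13)*70 = 14350/13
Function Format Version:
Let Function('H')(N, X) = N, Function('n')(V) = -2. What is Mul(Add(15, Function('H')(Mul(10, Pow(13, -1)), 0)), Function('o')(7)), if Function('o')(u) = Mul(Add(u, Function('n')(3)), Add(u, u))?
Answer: Rational(14350, 13) ≈ 1103.8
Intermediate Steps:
Function('o')(u) = Mul(2, u, Add(-2, u)) (Function('o')(u) = Mul(Add(u, -2), Add(u, u)) = Mul(Add(-2, u), Mul(2, u)) = Mul(2, u, Add(-2, u)))
Mul(Add(15, Function('H')(Mul(10, Pow(13, -1)), 0)), Function('o')(7)) = Mul(Add(15, Mul(10, Pow(13, -1))), Mul(2, 7, Add(-2, 7))) = Mul(Add(15, Mul(10, Rational(1, 13))), Mul(2, 7, 5)) = Mul(Add(15, Rational(10, 13)), 70) = Mul(Rational(205, 13), 70) = Rational(14350, 13)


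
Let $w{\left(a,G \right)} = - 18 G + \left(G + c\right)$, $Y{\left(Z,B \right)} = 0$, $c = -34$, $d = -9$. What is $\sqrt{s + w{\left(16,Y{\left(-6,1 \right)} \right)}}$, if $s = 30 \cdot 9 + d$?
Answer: $\sqrt{227} \approx 15.067$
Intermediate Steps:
$w{\left(a,G \right)} = -34 - 17 G$ ($w{\left(a,G \right)} = - 18 G + \left(G - 34\right) = - 18 G + \left(-34 + G\right) = -34 - 17 G$)
$s = 261$ ($s = 30 \cdot 9 - 9 = 270 - 9 = 261$)
$\sqrt{s + w{\left(16,Y{\left(-6,1 \right)} \right)}} = \sqrt{261 - 34} = \sqrt{227}$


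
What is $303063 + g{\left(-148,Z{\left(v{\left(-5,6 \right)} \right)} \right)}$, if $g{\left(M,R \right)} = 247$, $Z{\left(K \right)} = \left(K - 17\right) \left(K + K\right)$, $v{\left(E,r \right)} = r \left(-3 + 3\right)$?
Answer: $303310$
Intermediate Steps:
$v{\left(E,r \right)} = 0$ ($v{\left(E,r \right)} = r 0 = 0$)
$Z{\left(K \right)} = 2 K \left(-17 + K\right)$ ($Z{\left(K \right)} = \left(-17 + K\right) 2 K = 2 K \left(-17 + K\right)$)
$303063 + g{\left(-148,Z{\left(v{\left(-5,6 \right)} \right)} \right)} = 303063 + 247 = 303310$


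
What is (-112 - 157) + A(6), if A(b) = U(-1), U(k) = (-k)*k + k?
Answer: -271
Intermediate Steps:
U(k) = k - k**2 (U(k) = -k**2 + k = k - k**2)
A(b) = -2 (A(b) = -(1 - 1*(-1)) = -(1 + 1) = -1*2 = -2)
(-112 - 157) + A(6) = (-112 - 157) - 2 = -269 - 2 = -271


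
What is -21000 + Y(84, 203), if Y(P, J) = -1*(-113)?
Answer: -20887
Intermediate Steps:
Y(P, J) = 113
-21000 + Y(84, 203) = -21000 + 113 = -20887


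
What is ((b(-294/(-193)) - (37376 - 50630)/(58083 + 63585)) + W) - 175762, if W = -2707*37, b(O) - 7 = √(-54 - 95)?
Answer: -5594981883/20278 + I*√149 ≈ -2.7591e+5 + 12.207*I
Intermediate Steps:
b(O) = 7 + I*√149 (b(O) = 7 + √(-54 - 95) = 7 + √(-149) = 7 + I*√149)
W = -100159
((b(-294/(-193)) - (37376 - 50630)/(58083 + 63585)) + W) - 175762 = (((7 + I*√149) - (37376 - 50630)/(58083 + 63585)) - 100159) - 175762 = (((7 + I*√149) - (-13254)/121668) - 100159) - 175762 = (((7 + I*√149) - 1*(-2209/20278)) - 100159) - 175762 = (((7 + I*√149) + 2209/20278) - 100159) - 175762 = ((144155/20278 + I*√149) - 100159) - 175762 = (-2030880047/20278 + I*√149) - 175762 = -5594981883/20278 + I*√149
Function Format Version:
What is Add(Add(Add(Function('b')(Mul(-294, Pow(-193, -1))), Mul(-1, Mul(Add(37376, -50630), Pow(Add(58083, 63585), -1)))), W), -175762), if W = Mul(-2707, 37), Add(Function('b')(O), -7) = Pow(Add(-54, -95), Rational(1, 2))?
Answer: Add(Rational(-5594981883, 20278), Mul(I, Pow(149, Rational(1, 2)))) ≈ Add(-2.7591e+5, Mul(12.207, I))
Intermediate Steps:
Function('b')(O) = Add(7, Mul(I, Pow(149, Rational(1, 2)))) (Function('b')(O) = Add(7, Pow(Add(-54, -95), Rational(1, 2))) = Add(7, Pow(-149, Rational(1, 2))) = Add(7, Mul(I, Pow(149, Rational(1, 2)))))
W = -100159
Add(Add(Add(Function('b')(Mul(-294, Pow(-193, -1))), Mul(-1, Mul(Add(37376, -50630), Pow(Add(58083, 63585), -1)))), W), -175762) = Add(Add(Add(Add(7, Mul(I, Pow(149, Rational(1, 2)))), Mul(-1, Mul(Add(37376, -50630), Pow(Add(58083, 63585), -1)))), -100159), -175762) = Add(Add(Add(Add(7, Mul(I, Pow(149, Rational(1, 2)))), Mul(-1, Mul(-13254, Pow(121668, -1)))), -100159), -175762) = Add(Add(Add(Add(7, Mul(I, Pow(149, Rational(1, 2)))), Mul(-1, Mul(-13254, Rational(1, 121668)))), -100159), -175762) = Add(Add(Add(Add(7, Mul(I, Pow(149, Rational(1, 2)))), Mul(-1, Rational(-2209, 20278))), -100159), -175762) = Add(Add(Add(Add(7, Mul(I, Pow(149, Rational(1, 2)))), Rational(2209, 20278)), -100159), -175762) = Add(Add(Add(Rational(144155, 20278), Mul(I, Pow(149, Rational(1, 2)))), -100159), -175762) = Add(Add(Rational(-2030880047, 20278), Mul(I, Pow(149, Rational(1, 2)))), -175762) = Add(Rational(-5594981883, 20278), Mul(I, Pow(149, Rational(1, 2))))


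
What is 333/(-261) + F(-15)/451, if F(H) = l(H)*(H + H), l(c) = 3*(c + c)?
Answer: 61613/13079 ≈ 4.7108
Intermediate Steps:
l(c) = 6*c (l(c) = 3*(2*c) = 6*c)
F(H) = 12*H**2 (F(H) = (6*H)*(H + H) = (6*H)*(2*H) = 12*H**2)
333/(-261) + F(-15)/451 = 333/(-261) + (12*(-15)**2)/451 = 333*(-1/261) + (12*225)*(1/451) = -37/29 + 2700*(1/451) = -37/29 + 2700/451 = 61613/13079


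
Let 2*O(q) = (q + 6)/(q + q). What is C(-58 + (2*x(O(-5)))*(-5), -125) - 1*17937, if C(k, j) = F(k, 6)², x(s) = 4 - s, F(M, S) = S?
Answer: -17901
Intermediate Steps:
O(q) = (6 + q)/(4*q) (O(q) = ((q + 6)/(q + q))/2 = ((6 + q)/((2*q)))/2 = ((6 + q)*(1/(2*q)))/2 = ((6 + q)/(2*q))/2 = (6 + q)/(4*q))
C(k, j) = 36 (C(k, j) = 6² = 36)
C(-58 + (2*x(O(-5)))*(-5), -125) - 1*17937 = 36 - 1*17937 = 36 - 17937 = -17901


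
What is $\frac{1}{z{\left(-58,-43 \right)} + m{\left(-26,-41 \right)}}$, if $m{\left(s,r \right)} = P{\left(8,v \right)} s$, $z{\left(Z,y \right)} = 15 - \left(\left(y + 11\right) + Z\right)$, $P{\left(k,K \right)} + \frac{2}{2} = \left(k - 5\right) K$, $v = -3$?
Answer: $\frac{1}{365} \approx 0.0027397$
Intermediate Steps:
$P{\left(k,K \right)} = -1 + K \left(-5 + k\right)$ ($P{\left(k,K \right)} = -1 + \left(k - 5\right) K = -1 + \left(-5 + k\right) K = -1 + K \left(-5 + k\right)$)
$z{\left(Z,y \right)} = 4 - Z - y$ ($z{\left(Z,y \right)} = 15 - \left(\left(11 + y\right) + Z\right) = 15 - \left(11 + Z + y\right) = 4 - Z - y$)
$m{\left(s,r \right)} = - 10 s$ ($m{\left(s,r \right)} = \left(-1 - -15 - 24\right) s = \left(-1 + 15 - 24\right) s = - 10 s$)
$\frac{1}{z{\left(-58,-43 \right)} + m{\left(-26,-41 \right)}} = \frac{1}{\left(4 - -58 - -43\right) - -260} = \frac{1}{\left(4 + 58 + 43\right) + 260} = \frac{1}{105 + 260} = \frac{1}{365}$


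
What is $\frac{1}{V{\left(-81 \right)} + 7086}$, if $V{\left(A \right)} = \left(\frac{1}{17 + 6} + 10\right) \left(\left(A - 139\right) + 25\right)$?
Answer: $\frac{23}{117933} \approx 0.00019503$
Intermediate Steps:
$V{\left(A \right)} = - \frac{26334}{23} + \frac{231 A}{23}$ ($V{\left(A \right)} = \left(\frac{1}{23} + 10\right) \left(\left(-139 + A\right) + 25\right) = \left(\frac{1}{23} + 10\right) \left(-114 + A\right) = \frac{231 \left(-114 + A\right)}{23} = - \frac{26334}{23} + \frac{231 A}{23}$)
$\frac{1}{V{\left(-81 \right)} + 7086} = \frac{1}{\left(- \frac{26334}{23} + \frac{231}{23} \left(-81\right)\right) + 7086} = \frac{1}{\left(- \frac{26334}{23} - \frac{18711}{23}\right) + 7086} = \frac{1}{- \frac{45045}{23} + 7086} = \frac{1}{\frac{117933}{23}} = \frac{23}{117933}$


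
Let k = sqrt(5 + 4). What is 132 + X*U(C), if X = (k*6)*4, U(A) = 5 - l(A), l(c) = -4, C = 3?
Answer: 780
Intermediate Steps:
U(A) = 9 (U(A) = 5 - 1*(-4) = 5 + 4 = 9)
k = 3 (k = sqrt(9) = 3)
X = 72 (X = (3*6)*4 = 18*4 = 72)
132 + X*U(C) = 132 + 72*9 = 132 + 648 = 780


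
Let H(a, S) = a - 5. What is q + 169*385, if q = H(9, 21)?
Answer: 65069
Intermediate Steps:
H(a, S) = -5 + a
q = 4 (q = -5 + 9 = 4)
q + 169*385 = 4 + 169*385 = 4 + 65065 = 65069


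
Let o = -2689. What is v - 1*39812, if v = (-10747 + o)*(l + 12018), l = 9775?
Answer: -292850560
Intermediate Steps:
v = -292810748 (v = (-10747 - 2689)*(9775 + 12018) = -13436*21793 = -292810748)
v - 1*39812 = -292810748 - 1*39812 = -292810748 - 39812 = -292850560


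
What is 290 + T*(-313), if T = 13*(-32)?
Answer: 130498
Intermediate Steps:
T = -416
290 + T*(-313) = 290 - 416*(-313) = 290 + 130208 = 130498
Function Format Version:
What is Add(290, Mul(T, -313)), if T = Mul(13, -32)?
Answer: 130498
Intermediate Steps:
T = -416
Add(290, Mul(T, -313)) = Add(290, Mul(-416, -313)) = Add(290, 130208) = 130498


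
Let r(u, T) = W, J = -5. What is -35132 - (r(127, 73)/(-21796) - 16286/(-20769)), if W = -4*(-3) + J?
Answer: -15903948072641/452681124 ≈ -35133.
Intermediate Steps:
W = 7 (W = -4*(-3) - 5 = 12 - 5 = 7)
r(u, T) = 7
-35132 - (r(127, 73)/(-21796) - 16286/(-20769)) = -35132 - (7/(-21796) - 16286/(-20769)) = -35132 - (7*(-1/21796) - 16286*(-1/20769)) = -35132 - (-7/21796 + 16286/20769) = -35132 - 1*354824273/452681124 = -35132 - 354824273/452681124 = -15903948072641/452681124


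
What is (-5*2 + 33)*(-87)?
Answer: -2001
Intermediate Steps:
(-5*2 + 33)*(-87) = (-10 + 33)*(-87) = 23*(-87) = -2001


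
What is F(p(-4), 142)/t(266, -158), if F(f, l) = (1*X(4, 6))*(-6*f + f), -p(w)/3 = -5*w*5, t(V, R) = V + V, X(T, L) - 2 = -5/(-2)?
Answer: 3375/266 ≈ 12.688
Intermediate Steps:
X(T, L) = 9/2 (X(T, L) = 2 - 5/(-2) = 2 - 5*(-½) = 2 + 5/2 = 9/2)
t(V, R) = 2*V
p(w) = 75*w (p(w) = -(-15)*w*5 = -(-15)*5*w = -(-75)*w = 75*w)
F(f, l) = -45*f/2 (F(f, l) = (1*(9/2))*(-6*f + f) = 9*(-5*f)/2 = -45*f/2)
F(p(-4), 142)/t(266, -158) = (-3375*(-4)/2)/((2*266)) = -45/2*(-300)/532 = 6750*(1/532) = 3375/266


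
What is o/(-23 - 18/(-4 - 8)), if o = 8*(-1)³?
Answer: 16/43 ≈ 0.37209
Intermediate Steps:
o = -8 (o = 8*(-1) = -8)
o/(-23 - 18/(-4 - 8)) = -8/(-23 - 18/(-4 - 8)) = -8/(-23 - 18/(-12)) = -8/(-23 - 18*(-1/12)) = -8/(-23 + 3/2) = -8/(-43/2) = -8*(-2/43) = 16/43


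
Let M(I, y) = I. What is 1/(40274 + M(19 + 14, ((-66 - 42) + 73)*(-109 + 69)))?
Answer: 1/40307 ≈ 2.4810e-5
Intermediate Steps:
1/(40274 + M(19 + 14, ((-66 - 42) + 73)*(-109 + 69))) = 1/(40274 + (19 + 14)) = 1/(40274 + 33) = 1/40307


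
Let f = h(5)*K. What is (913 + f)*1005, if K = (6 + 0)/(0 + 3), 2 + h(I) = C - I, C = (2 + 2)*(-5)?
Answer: 863295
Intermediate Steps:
C = -20 (C = 4*(-5) = -20)
h(I) = -22 - I (h(I) = -2 + (-20 - I) = -22 - I)
K = 2 (K = 6/3 = 6*(1/3) = 2)
f = -54 (f = (-22 - 1*5)*2 = (-22 - 5)*2 = -27*2 = -54)
(913 + f)*1005 = (913 - 54)*1005 = 859*1005 = 863295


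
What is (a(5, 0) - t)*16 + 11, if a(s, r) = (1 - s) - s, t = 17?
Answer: -405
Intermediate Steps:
a(s, r) = 1 - 2*s
(a(5, 0) - t)*16 + 11 = ((1 - 2*5) - 1*17)*16 + 11 = ((1 - 10) - 17)*16 + 11 = (-9 - 17)*16 + 11 = -26*16 + 11 = -416 + 11 = -405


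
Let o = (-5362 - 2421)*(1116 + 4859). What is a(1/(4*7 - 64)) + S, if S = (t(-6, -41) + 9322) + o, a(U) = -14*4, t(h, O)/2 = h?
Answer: -46494171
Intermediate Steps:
t(h, O) = 2*h
o = -46503425 (o = -7783*5975 = -46503425)
a(U) = -56
S = -46494115 (S = (2*(-6) + 9322) - 46503425 = (-12 + 9322) - 46503425 = 9310 - 46503425 = -46494115)
a(1/(4*7 - 64)) + S = -56 - 46494115 = -46494171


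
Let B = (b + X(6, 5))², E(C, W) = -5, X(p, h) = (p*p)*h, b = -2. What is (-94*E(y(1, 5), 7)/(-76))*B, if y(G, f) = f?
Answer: -3722870/19 ≈ -1.9594e+5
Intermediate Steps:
X(p, h) = h*p² (X(p, h) = p²*h = h*p²)
B = 31684 (B = (-2 + 5*6²)² = (-2 + 5*36)² = (-2 + 180)² = 178² = 31684)
(-94*E(y(1, 5), 7)/(-76))*B = -(-470)/(-76)*31684 = -(-470)*(-1)/76*31684 = -94*5/76*31684 = -235/38*31684 = -3722870/19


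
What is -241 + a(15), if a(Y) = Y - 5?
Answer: -231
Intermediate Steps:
a(Y) = -5 + Y
-241 + a(15) = -241 + (-5 + 15) = -241 + 10 = -231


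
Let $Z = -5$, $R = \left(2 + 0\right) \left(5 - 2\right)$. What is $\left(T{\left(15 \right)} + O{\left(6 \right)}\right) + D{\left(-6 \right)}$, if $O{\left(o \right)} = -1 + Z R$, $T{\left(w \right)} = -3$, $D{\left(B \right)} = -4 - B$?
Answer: $-32$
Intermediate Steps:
$R = 6$ ($R = 2 \cdot 3 = 6$)
$O{\left(o \right)} = -31$ ($O{\left(o \right)} = -1 - 30 = -31$)
$\left(T{\left(15 \right)} + O{\left(6 \right)}\right) + D{\left(-6 \right)} = \left(-3 - 31\right) - -2 = -34 + \left(-4 + 6\right) = -34 + 2 = -32$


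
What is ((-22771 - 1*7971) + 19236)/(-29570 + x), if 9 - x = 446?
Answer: 11506/30007 ≈ 0.38344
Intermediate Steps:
x = -437 (x = 9 - 1*446 = 9 - 446 = -437)
((-22771 - 1*7971) + 19236)/(-29570 + x) = ((-22771 - 1*7971) + 19236)/(-29570 - 437) = ((-22771 - 7971) + 19236)/(-30007) = (-30742 + 19236)*(-1/30007) = -11506*(-1/30007) = 11506/30007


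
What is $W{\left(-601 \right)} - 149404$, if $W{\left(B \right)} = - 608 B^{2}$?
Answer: $-219759612$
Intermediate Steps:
$W{\left(-601 \right)} - 149404 = - 608 \left(-601\right)^{2} - 149404 = \left(-608\right) 361201 - 149404 = -219610208 - 149404 = -219759612$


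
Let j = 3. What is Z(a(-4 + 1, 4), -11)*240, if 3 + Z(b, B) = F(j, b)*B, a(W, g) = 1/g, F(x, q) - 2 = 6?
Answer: -21840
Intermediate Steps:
F(x, q) = 8 (F(x, q) = 2 + 6 = 8)
Z(b, B) = -3 + 8*B
Z(a(-4 + 1, 4), -11)*240 = (-3 + 8*(-11))*240 = (-3 - 88)*240 = -91*240 = -21840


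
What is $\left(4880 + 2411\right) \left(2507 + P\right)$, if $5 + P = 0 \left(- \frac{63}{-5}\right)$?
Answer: $18242082$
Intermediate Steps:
$P = -5$ ($P = -5 + 0 \left(- \frac{63}{-5}\right) = -5 + 0 \left(\left(-63\right) \left(- \frac{1}{5}\right)\right) = -5 + 0 \cdot \frac{63}{5} = -5 + 0 = -5$)
$\left(4880 + 2411\right) \left(2507 + P\right) = \left(4880 + 2411\right) \left(2507 - 5\right) = 7291 \cdot 2502 = 18242082$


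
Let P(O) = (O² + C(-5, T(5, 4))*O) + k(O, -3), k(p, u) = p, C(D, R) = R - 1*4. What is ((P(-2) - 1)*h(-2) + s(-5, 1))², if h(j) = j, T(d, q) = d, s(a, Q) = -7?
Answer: 25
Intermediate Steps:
C(D, R) = -4 + R (C(D, R) = R - 4 = -4 + R)
P(O) = O² + 2*O (P(O) = (O² + (-4 + 5)*O) + O = (O² + 1*O) + O = (O² + O) + O = (O + O²) + O = O² + 2*O)
((P(-2) - 1)*h(-2) + s(-5, 1))² = ((-2*(2 - 2) - 1)*(-2) - 7)² = ((-2*0 - 1)*(-2) - 7)² = ((0 - 1)*(-2) - 7)² = (-1*(-2) - 7)² = (2 - 7)² = (-5)² = 25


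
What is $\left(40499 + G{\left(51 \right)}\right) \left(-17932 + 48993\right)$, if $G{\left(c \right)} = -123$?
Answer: $1254118936$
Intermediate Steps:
$\left(40499 + G{\left(51 \right)}\right) \left(-17932 + 48993\right) = \left(40499 - 123\right) \left(-17932 + 48993\right) = 40376 \cdot 31061 = 1254118936$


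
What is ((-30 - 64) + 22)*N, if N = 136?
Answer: -9792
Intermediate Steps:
((-30 - 64) + 22)*N = ((-30 - 64) + 22)*136 = (-94 + 22)*136 = -72*136 = -9792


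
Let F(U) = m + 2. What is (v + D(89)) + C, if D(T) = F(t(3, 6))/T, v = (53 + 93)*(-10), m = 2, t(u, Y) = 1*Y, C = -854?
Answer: -205942/89 ≈ -2314.0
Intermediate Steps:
t(u, Y) = Y
F(U) = 4 (F(U) = 2 + 2 = 4)
v = -1460 (v = 146*(-10) = -1460)
D(T) = 4/T
(v + D(89)) + C = (-1460 + 4/89) - 854 = -129936/89 - 854 = -205942/89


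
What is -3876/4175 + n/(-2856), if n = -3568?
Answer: 478318/1490475 ≈ 0.32092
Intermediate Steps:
-3876/4175 + n/(-2856) = -3876/4175 - 3568/(-2856) = -3876*1/4175 - 3568*(-1/2856) = -3876/4175 + 446/357 = 478318/1490475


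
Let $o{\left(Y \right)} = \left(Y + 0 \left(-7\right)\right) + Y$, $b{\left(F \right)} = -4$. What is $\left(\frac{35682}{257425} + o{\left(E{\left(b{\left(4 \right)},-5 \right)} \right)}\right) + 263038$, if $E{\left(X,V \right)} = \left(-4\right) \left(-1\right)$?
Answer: $\frac{67714652232}{257425} \approx 2.6305 \cdot 10^{5}$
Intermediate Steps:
$E{\left(X,V \right)} = 4$
$o{\left(Y \right)} = 2 Y$ ($o{\left(Y \right)} = \left(Y + 0\right) + Y = Y + Y = 2 Y$)
$\left(\frac{35682}{257425} + o{\left(E{\left(b{\left(4 \right)},-5 \right)} \right)}\right) + 263038 = \left(\frac{35682}{257425} + 2 \cdot 4\right) + 263038 = \left(35682 \cdot \frac{1}{257425} + 8\right) + 263038 = \left(\frac{35682}{257425} + 8\right) + 263038 = \frac{2095082}{257425} + 263038 = \frac{67714652232}{257425}$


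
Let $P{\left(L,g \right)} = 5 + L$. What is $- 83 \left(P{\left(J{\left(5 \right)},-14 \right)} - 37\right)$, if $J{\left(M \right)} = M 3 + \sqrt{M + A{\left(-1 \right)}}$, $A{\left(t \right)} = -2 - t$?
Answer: $1245$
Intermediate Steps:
$J{\left(M \right)} = \sqrt{-1 + M} + 3 M$ ($J{\left(M \right)} = M 3 + \sqrt{M - 1} = 3 M + \sqrt{M + \left(-2 + 1\right)} = 3 M + \sqrt{M - 1} = 3 M + \sqrt{-1 + M} = \sqrt{-1 + M} + 3 M$)
$- 83 \left(P{\left(J{\left(5 \right)},-14 \right)} - 37\right) = - 83 \left(\left(5 + \left(\sqrt{-1 + 5} + 3 \cdot 5\right)\right) - 37\right) = - 83 \left(\left(5 + \left(\sqrt{4} + 15\right)\right) - 37\right) = - 83 \left(\left(5 + \left(2 + 15\right)\right) - 37\right) = - 83 \left(\left(5 + 17\right) - 37\right) = - 83 \left(22 - 37\right) = \left(-83\right) \left(-15\right) = 1245$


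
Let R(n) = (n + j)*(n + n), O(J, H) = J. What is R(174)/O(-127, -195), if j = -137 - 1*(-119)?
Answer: -54288/127 ≈ -427.46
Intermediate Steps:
j = -18 (j = -137 + 119 = -18)
R(n) = 2*n*(-18 + n) (R(n) = (n - 18)*(n + n) = (-18 + n)*(2*n) = 2*n*(-18 + n))
R(174)/O(-127, -195) = (2*174*(-18 + 174))/(-127) = (2*174*156)*(-1/127) = 54288*(-1/127) = -54288/127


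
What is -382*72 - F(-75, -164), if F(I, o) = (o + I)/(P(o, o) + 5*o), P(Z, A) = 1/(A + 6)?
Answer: -3563483506/129561 ≈ -27504.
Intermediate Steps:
P(Z, A) = 1/(6 + A)
F(I, o) = (I + o)/(1/(6 + o) + 5*o) (F(I, o) = (o + I)/(1/(6 + o) + 5*o) = (I + o)/(1/(6 + o) + 5*o))
-382*72 - F(-75, -164) = -382*72 - (6 - 164)*(-75 - 164)/(1 + 5*(-164)*(6 - 164)) = -27504 - (-158)*(-239)/(1 + 5*(-164)*(-158)) = -27504 - (-158)*(-239)/(1 + 129560) = -27504 - (-158)*(-239)/129561 = -27504 - 1*37762/129561 = -27504 - 37762/129561 = -3563483506/129561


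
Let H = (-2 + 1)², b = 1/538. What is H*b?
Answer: 1/538 ≈ 0.0018587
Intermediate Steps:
b = 1/538 ≈ 0.0018587
H = 1 (H = (-1)² = 1)
H*b = 1*(1/538) = 1/538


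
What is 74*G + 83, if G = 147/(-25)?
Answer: -8803/25 ≈ -352.12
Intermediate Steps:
G = -147/25 (G = 147*(-1/25) = -147/25 ≈ -5.8800)
74*G + 83 = 74*(-147/25) + 83 = -10878/25 + 83 = -8803/25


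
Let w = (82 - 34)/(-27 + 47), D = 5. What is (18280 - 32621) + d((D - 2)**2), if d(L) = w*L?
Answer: -71597/5 ≈ -14319.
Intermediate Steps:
w = 12/5 (w = 48/20 = 48*(1/20) = 12/5 ≈ 2.4000)
d(L) = 12*L/5
(18280 - 32621) + d((D - 2)**2) = (18280 - 32621) + 12*(5 - 2)**2/5 = -14341 + (12/5)*3**2 = -14341 + (12/5)*9 = -14341 + 108/5 = -71597/5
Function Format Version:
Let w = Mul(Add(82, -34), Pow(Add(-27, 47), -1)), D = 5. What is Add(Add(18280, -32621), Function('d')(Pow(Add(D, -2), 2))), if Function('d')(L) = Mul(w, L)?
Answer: Rational(-71597, 5) ≈ -14319.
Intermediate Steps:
w = Rational(12, 5) (w = Mul(48, Pow(20, -1)) = Mul(48, Rational(1, 20)) = Rational(12, 5) ≈ 2.4000)
Function('d')(L) = Mul(Rational(12, 5), L)
Add(Add(18280, -32621), Function('d')(Pow(Add(D, -2), 2))) = Add(Add(18280, -32621), Mul(Rational(12, 5), Pow(Add(5, -2), 2))) = Add(-14341, Mul(Rational(12, 5), Pow(3, 2))) = Add(-14341, Mul(Rational(12, 5), 9)) = Add(-14341, Rational(108, 5)) = Rational(-71597, 5)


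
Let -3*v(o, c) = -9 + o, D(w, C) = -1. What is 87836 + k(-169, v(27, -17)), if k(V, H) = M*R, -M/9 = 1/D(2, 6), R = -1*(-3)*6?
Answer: 87998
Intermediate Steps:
v(o, c) = 3 - o/3 (v(o, c) = -(-9 + o)/3 = 3 - o/3)
R = 18 (R = 3*6 = 18)
M = 9 (M = -9/(-1) = -9*(-1) = 9)
k(V, H) = 162 (k(V, H) = 9*18 = 162)
87836 + k(-169, v(27, -17)) = 87836 + 162 = 87998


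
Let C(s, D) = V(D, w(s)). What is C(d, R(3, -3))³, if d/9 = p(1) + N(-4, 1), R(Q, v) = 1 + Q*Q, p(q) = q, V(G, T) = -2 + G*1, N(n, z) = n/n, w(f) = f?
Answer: 512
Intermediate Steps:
N(n, z) = 1
V(G, T) = -2 + G
R(Q, v) = 1 + Q²
d = 18 (d = 9*(1 + 1) = 9*2 = 18)
C(s, D) = -2 + D
C(d, R(3, -3))³ = (-2 + (1 + 3²))³ = (-2 + (1 + 9))³ = (-2 + 10)³ = 8³ = 512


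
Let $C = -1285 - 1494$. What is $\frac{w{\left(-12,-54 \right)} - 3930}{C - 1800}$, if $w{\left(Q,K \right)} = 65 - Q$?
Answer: $\frac{3853}{4579} \approx 0.84145$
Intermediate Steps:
$C = -2779$
$\frac{w{\left(-12,-54 \right)} - 3930}{C - 1800} = \frac{\left(65 - -12\right) - 3930}{-2779 - 1800} = \frac{\left(65 + 12\right) - 3930}{-2779 - 1800} = \frac{77 - 3930}{-4579} = \left(-3853\right) \left(- \frac{1}{4579}\right) = \frac{3853}{4579}$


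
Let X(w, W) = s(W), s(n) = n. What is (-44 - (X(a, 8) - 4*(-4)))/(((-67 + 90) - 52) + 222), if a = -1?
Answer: -68/193 ≈ -0.35233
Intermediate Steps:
X(w, W) = W
(-44 - (X(a, 8) - 4*(-4)))/(((-67 + 90) - 52) + 222) = (-44 - (8 - 4*(-4)))/(((-67 + 90) - 52) + 222) = (-44 - (8 + 16))/((23 - 52) + 222) = (-44 - 1*24)/(-29 + 222) = (-44 - 24)/193 = (1/193)*(-68) = -68/193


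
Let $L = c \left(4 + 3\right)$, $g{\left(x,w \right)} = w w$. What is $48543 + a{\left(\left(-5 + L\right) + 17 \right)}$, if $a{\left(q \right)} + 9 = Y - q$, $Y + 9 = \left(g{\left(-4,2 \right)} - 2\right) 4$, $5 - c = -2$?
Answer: $48472$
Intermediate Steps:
$c = 7$ ($c = 5 - -2 = 5 + 2 = 7$)
$g{\left(x,w \right)} = w^{2}$
$L = 49$ ($L = 7 \left(4 + 3\right) = 7 \cdot 7 = 49$)
$Y = -1$ ($Y = -9 + \left(2^{2} - 2\right) 4 = -9 + \left(4 - 2\right) 4 = -9 + 2 \cdot 4 = -9 + 8 = -1$)
$a{\left(q \right)} = -10 - q$ ($a{\left(q \right)} = -9 - \left(1 + q\right) = -10 - q$)
$48543 + a{\left(\left(-5 + L\right) + 17 \right)} = 48543 - 71 = 48472$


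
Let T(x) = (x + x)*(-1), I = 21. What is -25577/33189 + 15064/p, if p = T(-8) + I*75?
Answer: 12412597/1427127 ≈ 8.6976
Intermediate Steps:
T(x) = -2*x (T(x) = (2*x)*(-1) = -2*x)
p = 1591 (p = -2*(-8) + 21*75 = 16 + 1575 = 1591)
-25577/33189 + 15064/p = -25577/33189 + 15064/1591 = 12412597/1427127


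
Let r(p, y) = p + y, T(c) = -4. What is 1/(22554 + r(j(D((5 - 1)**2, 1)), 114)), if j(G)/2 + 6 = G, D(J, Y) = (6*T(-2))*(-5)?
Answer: 1/22896 ≈ 4.3676e-5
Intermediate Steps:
D(J, Y) = 120 (D(J, Y) = (6*(-4))*(-5) = -24*(-5) = 120)
j(G) = -12 + 2*G
1/(22554 + r(j(D((5 - 1)**2, 1)), 114)) = 1/(22554 + ((-12 + 2*120) + 114)) = 1/(22554 + ((-12 + 240) + 114)) = 1/(22554 + (228 + 114)) = 1/(22554 + 342) = 1/22896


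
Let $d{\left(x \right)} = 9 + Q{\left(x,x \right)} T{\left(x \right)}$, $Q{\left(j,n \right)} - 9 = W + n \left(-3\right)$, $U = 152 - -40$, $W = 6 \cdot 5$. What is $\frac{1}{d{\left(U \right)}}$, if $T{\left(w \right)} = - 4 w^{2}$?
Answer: $\frac{1}{79183881} \approx 1.2629 \cdot 10^{-8}$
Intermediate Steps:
$W = 30$
$U = 192$ ($U = 152 + 40 = 192$)
$Q{\left(j,n \right)} = 39 - 3 n$ ($Q{\left(j,n \right)} = 9 + \left(30 + n \left(-3\right)\right) = 9 - \left(-30 + 3 n\right) = 39 - 3 n$)
$d{\left(x \right)} = 9 - 4 x^{2} \left(39 - 3 x\right)$ ($d{\left(x \right)} = 9 + \left(39 - 3 x\right) \left(- 4 x^{2}\right) = 9 - 4 x^{2} \left(39 - 3 x\right)$)
$\frac{1}{d{\left(U \right)}} = \frac{1}{9 + 12 \cdot 192^{2} \left(-13 + 192\right)} = \frac{1}{9 + 12 \cdot 36864 \cdot 179} = \frac{1}{9 + 79183872} = \frac{1}{79183881}$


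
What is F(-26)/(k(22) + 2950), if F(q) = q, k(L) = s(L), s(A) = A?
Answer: -13/1486 ≈ -0.0087483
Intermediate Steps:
k(L) = L
F(-26)/(k(22) + 2950) = -26/(22 + 2950) = -26/2972 = -26*1/2972 = -13/1486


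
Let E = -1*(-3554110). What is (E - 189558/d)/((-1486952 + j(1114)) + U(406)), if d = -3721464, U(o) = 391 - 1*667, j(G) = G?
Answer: -734805144811/307251097272 ≈ -2.3915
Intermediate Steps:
U(o) = -276 (U(o) = 391 - 667 = -276)
E = 3554110
(E - 189558/d)/((-1486952 + j(1114)) + U(406)) = (3554110 - 189558/(-3721464))/((-1486952 + 1114) - 276) = (3554110 - 189558*(-1/3721464))/(-1485838 - 276) = (3554110 + 10531/206748)/(-1486114) = (734805144811/206748)*(-1/1486114) = -734805144811/307251097272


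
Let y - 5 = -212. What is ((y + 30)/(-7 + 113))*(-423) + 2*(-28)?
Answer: 68935/106 ≈ 650.33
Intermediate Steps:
y = -207 (y = 5 - 212 = -207)
((y + 30)/(-7 + 113))*(-423) + 2*(-28) = ((-207 + 30)/(-7 + 113))*(-423) + 2*(-28) = -177/106*(-423) - 56 = 74871/106 - 56 = 68935/106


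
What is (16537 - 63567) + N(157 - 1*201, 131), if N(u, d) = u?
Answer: -47074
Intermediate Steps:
(16537 - 63567) + N(157 - 1*201, 131) = (16537 - 63567) + (157 - 1*201) = -47030 + (157 - 201) = -47030 - 44 = -47074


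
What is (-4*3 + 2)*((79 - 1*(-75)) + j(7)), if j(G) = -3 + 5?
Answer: -1560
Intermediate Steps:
j(G) = 2
(-4*3 + 2)*((79 - 1*(-75)) + j(7)) = (-4*3 + 2)*((79 - 1*(-75)) + 2) = (-12 + 2)*((79 + 75) + 2) = -10*(154 + 2) = -10*156 = -1560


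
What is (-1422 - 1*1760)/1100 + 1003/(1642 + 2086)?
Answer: -2689799/1025200 ≈ -2.6237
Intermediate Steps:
(-1422 - 1*1760)/1100 + 1003/(1642 + 2086) = (-1422 - 1760)*(1/1100) + 1003/3728 = -3182*1/1100 + 1003*(1/3728) = -1591/550 + 1003/3728 = -2689799/1025200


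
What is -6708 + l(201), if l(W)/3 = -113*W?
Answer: -74847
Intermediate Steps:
l(W) = -339*W (l(W) = 3*(-113*W) = -339*W)
-6708 + l(201) = -6708 - 339*201 = -6708 - 68139 = -74847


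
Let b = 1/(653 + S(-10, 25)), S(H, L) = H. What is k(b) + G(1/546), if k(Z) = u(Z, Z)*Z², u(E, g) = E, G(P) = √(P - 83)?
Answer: 1/265847707 + I*√24743082/546 ≈ 3.7615e-9 + 9.1103*I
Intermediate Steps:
G(P) = √(-83 + P)
b = 1/643 (b = 1/(653 - 10) = 1/643 ≈ 0.0015552)
k(Z) = Z³ (k(Z) = Z*Z² = Z³)
k(b) + G(1/546) = (1/643)³ + √(-83 + 1/546) = 1/265847707 + √(-83 + 1/546) = 1/265847707 + √(-45317/546) = 1/265847707 + I*√24743082/546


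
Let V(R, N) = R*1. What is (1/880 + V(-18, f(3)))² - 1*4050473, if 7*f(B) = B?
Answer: -3136435417279/774400 ≈ -4.0501e+6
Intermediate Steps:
f(B) = B/7
V(R, N) = R
(1/880 + V(-18, f(3)))² - 1*4050473 = (1/880 - 18)² - 1*4050473 = (1/880 - 18)² - 4050473 = (-15839/880)² - 4050473 = 250873921/774400 - 4050473 = -3136435417279/774400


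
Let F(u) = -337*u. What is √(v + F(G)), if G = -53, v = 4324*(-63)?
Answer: I*√254551 ≈ 504.53*I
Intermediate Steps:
v = -272412
√(v + F(G)) = √(-272412 - 337*(-53)) = √(-272412 + 17861) = √(-254551) = I*√254551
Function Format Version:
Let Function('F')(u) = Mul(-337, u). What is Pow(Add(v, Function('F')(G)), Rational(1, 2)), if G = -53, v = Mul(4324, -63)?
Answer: Mul(I, Pow(254551, Rational(1, 2))) ≈ Mul(504.53, I)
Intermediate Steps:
v = -272412
Pow(Add(v, Function('F')(G)), Rational(1, 2)) = Pow(Add(-272412, Mul(-337, -53)), Rational(1, 2)) = Pow(Add(-272412, 17861), Rational(1, 2)) = Pow(-254551, Rational(1, 2)) = Mul(I, Pow(254551, Rational(1, 2)))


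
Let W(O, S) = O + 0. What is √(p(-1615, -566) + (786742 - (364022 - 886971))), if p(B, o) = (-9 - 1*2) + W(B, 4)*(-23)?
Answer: 5*√53873 ≈ 1160.5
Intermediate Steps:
W(O, S) = O
p(B, o) = -11 - 23*B (p(B, o) = (-9 - 1*2) + B*(-23) = (-9 - 2) - 23*B = -11 - 23*B)
√(p(-1615, -566) + (786742 - (364022 - 886971))) = √((-11 - 23*(-1615)) + (786742 - (364022 - 886971))) = √((-11 + 37145) + (786742 - 1*(-522949))) = √(37134 + (786742 + 522949)) = √(37134 + 1309691) = √1346825 = 5*√53873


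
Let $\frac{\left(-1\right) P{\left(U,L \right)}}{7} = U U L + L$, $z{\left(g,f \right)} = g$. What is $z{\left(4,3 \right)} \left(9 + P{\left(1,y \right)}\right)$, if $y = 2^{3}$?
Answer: $-412$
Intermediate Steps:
$y = 8$
$P{\left(U,L \right)} = - 7 L - 7 L U^{2}$ ($P{\left(U,L \right)} = - 7 \left(U U L + L\right) = - 7 \left(U^{2} L + L\right) = - 7 \left(L U^{2} + L\right) = - 7 \left(L + L U^{2}\right) = - 7 L - 7 L U^{2}$)
$z{\left(4,3 \right)} \left(9 + P{\left(1,y \right)}\right) = 4 \left(9 - 56 \left(1 + 1^{2}\right)\right) = 4 \left(9 - 56 \left(1 + 1\right)\right) = 4 \left(9 - 56 \cdot 2\right) = 4 \left(9 - 112\right) = 4 \left(-103\right) = -412$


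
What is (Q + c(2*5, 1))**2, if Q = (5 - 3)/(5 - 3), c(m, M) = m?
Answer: 121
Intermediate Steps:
Q = 1 (Q = 2/2 = 2*(1/2) = 1)
(Q + c(2*5, 1))**2 = (1 + 2*5)**2 = (1 + 10)**2 = 11**2 = 121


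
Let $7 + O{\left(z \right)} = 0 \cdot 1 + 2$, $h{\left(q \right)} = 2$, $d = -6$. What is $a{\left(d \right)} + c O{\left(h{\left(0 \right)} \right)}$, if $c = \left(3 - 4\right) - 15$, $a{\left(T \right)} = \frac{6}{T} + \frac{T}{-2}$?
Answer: $82$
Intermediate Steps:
$O{\left(z \right)} = -5$ ($O{\left(z \right)} = -7 + \left(0 \cdot 1 + 2\right) = -7 + \left(0 + 2\right) = -7 + 2 = -5$)
$a{\left(T \right)} = \frac{6}{T} - \frac{T}{2}$ ($a{\left(T \right)} = \frac{6}{T} + T \left(- \frac{1}{2}\right) = \frac{6}{T} - \frac{T}{2}$)
$c = -16$ ($c = -1 - 15 = -16$)
$a{\left(d \right)} + c O{\left(h{\left(0 \right)} \right)} = \left(\frac{6}{-6} - -3\right) - -80 = \left(6 \left(- \frac{1}{6}\right) + 3\right) + 80 = \left(-1 + 3\right) + 80 = 2 + 80 = 82$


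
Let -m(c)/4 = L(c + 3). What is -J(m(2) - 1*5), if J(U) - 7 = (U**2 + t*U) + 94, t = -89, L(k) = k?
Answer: -2951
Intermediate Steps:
m(c) = -12 - 4*c (m(c) = -4*(c + 3) = -4*(3 + c) = -12 - 4*c)
J(U) = 101 + U**2 - 89*U (J(U) = 7 + ((U**2 - 89*U) + 94) = 7 + (94 + U**2 - 89*U) = 101 + U**2 - 89*U)
-J(m(2) - 1*5) = -(101 + ((-12 - 4*2) - 1*5)**2 - 89*((-12 - 4*2) - 1*5)) = -(101 + ((-12 - 8) - 5)**2 - 89*((-12 - 8) - 5)) = -(101 + (-20 - 5)**2 - 89*(-20 - 5)) = -(101 + (-25)**2 - 89*(-25)) = -(101 + 625 + 2225) = -1*2951 = -2951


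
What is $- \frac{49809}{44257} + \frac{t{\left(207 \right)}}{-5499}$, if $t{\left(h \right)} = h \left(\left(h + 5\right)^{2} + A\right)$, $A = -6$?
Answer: $- \frac{45773317817}{27041027} \approx -1692.7$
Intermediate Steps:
$t{\left(h \right)} = h \left(-6 + \left(5 + h\right)^{2}\right)$ ($t{\left(h \right)} = h \left(\left(h + 5\right)^{2} - 6\right) = h \left(\left(5 + h\right)^{2} - 6\right) = h \left(-6 + \left(5 + h\right)^{2}\right)$)
$- \frac{49809}{44257} + \frac{t{\left(207 \right)}}{-5499} = - \frac{49809}{44257} + \frac{207 \left(-6 + \left(5 + 207\right)^{2}\right)}{-5499} = \left(-49809\right) \frac{1}{44257} + 207 \left(-6 + 212^{2}\right) \left(- \frac{1}{5499}\right) = - \frac{49809}{44257} + 207 \left(-6 + 44944\right) \left(- \frac{1}{5499}\right) = - \frac{49809}{44257} + 207 \cdot 44938 \left(- \frac{1}{5499}\right) = - \frac{49809}{44257} + 9302166 \left(- \frac{1}{5499}\right) = - \frac{49809}{44257} - \frac{1033574}{611} = - \frac{45773317817}{27041027}$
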